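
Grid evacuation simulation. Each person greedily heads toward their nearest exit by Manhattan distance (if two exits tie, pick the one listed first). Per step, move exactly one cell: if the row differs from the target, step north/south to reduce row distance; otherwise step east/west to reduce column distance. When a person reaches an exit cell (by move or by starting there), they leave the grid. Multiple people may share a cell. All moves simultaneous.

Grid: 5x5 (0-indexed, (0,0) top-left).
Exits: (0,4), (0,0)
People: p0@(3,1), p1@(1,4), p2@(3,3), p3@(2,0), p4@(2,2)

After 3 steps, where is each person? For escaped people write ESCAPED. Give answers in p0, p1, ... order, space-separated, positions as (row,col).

Step 1: p0:(3,1)->(2,1) | p1:(1,4)->(0,4)->EXIT | p2:(3,3)->(2,3) | p3:(2,0)->(1,0) | p4:(2,2)->(1,2)
Step 2: p0:(2,1)->(1,1) | p1:escaped | p2:(2,3)->(1,3) | p3:(1,0)->(0,0)->EXIT | p4:(1,2)->(0,2)
Step 3: p0:(1,1)->(0,1) | p1:escaped | p2:(1,3)->(0,3) | p3:escaped | p4:(0,2)->(0,3)

(0,1) ESCAPED (0,3) ESCAPED (0,3)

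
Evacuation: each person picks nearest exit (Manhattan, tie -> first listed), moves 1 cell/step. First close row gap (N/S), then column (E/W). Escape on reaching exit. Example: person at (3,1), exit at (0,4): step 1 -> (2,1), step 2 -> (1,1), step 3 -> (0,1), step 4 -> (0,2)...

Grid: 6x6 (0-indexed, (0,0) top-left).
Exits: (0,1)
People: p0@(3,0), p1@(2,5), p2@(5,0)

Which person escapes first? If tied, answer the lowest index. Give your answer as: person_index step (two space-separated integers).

Step 1: p0:(3,0)->(2,0) | p1:(2,5)->(1,5) | p2:(5,0)->(4,0)
Step 2: p0:(2,0)->(1,0) | p1:(1,5)->(0,5) | p2:(4,0)->(3,0)
Step 3: p0:(1,0)->(0,0) | p1:(0,5)->(0,4) | p2:(3,0)->(2,0)
Step 4: p0:(0,0)->(0,1)->EXIT | p1:(0,4)->(0,3) | p2:(2,0)->(1,0)
Step 5: p0:escaped | p1:(0,3)->(0,2) | p2:(1,0)->(0,0)
Step 6: p0:escaped | p1:(0,2)->(0,1)->EXIT | p2:(0,0)->(0,1)->EXIT
Exit steps: [4, 6, 6]
First to escape: p0 at step 4

Answer: 0 4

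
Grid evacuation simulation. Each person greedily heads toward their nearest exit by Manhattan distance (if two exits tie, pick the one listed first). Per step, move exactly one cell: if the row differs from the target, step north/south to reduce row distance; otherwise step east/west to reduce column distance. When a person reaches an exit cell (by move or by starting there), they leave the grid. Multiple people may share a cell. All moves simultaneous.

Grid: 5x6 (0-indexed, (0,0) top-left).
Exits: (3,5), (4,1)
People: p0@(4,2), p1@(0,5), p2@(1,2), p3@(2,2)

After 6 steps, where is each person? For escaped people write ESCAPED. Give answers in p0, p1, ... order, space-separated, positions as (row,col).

Step 1: p0:(4,2)->(4,1)->EXIT | p1:(0,5)->(1,5) | p2:(1,2)->(2,2) | p3:(2,2)->(3,2)
Step 2: p0:escaped | p1:(1,5)->(2,5) | p2:(2,2)->(3,2) | p3:(3,2)->(4,2)
Step 3: p0:escaped | p1:(2,5)->(3,5)->EXIT | p2:(3,2)->(4,2) | p3:(4,2)->(4,1)->EXIT
Step 4: p0:escaped | p1:escaped | p2:(4,2)->(4,1)->EXIT | p3:escaped

ESCAPED ESCAPED ESCAPED ESCAPED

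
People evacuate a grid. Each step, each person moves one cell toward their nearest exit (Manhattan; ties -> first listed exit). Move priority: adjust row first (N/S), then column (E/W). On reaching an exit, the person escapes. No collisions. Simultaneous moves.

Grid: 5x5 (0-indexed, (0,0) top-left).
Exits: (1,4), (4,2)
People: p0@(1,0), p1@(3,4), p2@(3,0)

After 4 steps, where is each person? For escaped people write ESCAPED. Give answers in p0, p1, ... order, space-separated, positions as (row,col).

Step 1: p0:(1,0)->(1,1) | p1:(3,4)->(2,4) | p2:(3,0)->(4,0)
Step 2: p0:(1,1)->(1,2) | p1:(2,4)->(1,4)->EXIT | p2:(4,0)->(4,1)
Step 3: p0:(1,2)->(1,3) | p1:escaped | p2:(4,1)->(4,2)->EXIT
Step 4: p0:(1,3)->(1,4)->EXIT | p1:escaped | p2:escaped

ESCAPED ESCAPED ESCAPED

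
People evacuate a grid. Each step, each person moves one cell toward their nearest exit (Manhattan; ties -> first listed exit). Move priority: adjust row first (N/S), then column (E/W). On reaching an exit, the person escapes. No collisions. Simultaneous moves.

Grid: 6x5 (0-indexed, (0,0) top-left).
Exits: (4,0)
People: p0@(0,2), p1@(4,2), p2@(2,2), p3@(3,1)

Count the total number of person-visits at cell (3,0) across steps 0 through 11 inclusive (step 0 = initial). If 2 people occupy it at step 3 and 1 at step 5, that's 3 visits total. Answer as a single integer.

Step 0: p0@(0,2) p1@(4,2) p2@(2,2) p3@(3,1) -> at (3,0): 0 [-], cum=0
Step 1: p0@(1,2) p1@(4,1) p2@(3,2) p3@(4,1) -> at (3,0): 0 [-], cum=0
Step 2: p0@(2,2) p1@ESC p2@(4,2) p3@ESC -> at (3,0): 0 [-], cum=0
Step 3: p0@(3,2) p1@ESC p2@(4,1) p3@ESC -> at (3,0): 0 [-], cum=0
Step 4: p0@(4,2) p1@ESC p2@ESC p3@ESC -> at (3,0): 0 [-], cum=0
Step 5: p0@(4,1) p1@ESC p2@ESC p3@ESC -> at (3,0): 0 [-], cum=0
Step 6: p0@ESC p1@ESC p2@ESC p3@ESC -> at (3,0): 0 [-], cum=0
Total visits = 0

Answer: 0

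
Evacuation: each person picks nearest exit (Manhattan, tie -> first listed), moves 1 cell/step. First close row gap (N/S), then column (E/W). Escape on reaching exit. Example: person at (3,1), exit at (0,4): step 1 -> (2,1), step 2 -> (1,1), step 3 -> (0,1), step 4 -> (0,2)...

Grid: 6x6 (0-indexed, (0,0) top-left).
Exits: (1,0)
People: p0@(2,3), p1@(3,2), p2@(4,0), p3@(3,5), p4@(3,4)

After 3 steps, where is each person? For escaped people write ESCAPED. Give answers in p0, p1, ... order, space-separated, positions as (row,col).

Step 1: p0:(2,3)->(1,3) | p1:(3,2)->(2,2) | p2:(4,0)->(3,0) | p3:(3,5)->(2,5) | p4:(3,4)->(2,4)
Step 2: p0:(1,3)->(1,2) | p1:(2,2)->(1,2) | p2:(3,0)->(2,0) | p3:(2,5)->(1,5) | p4:(2,4)->(1,4)
Step 3: p0:(1,2)->(1,1) | p1:(1,2)->(1,1) | p2:(2,0)->(1,0)->EXIT | p3:(1,5)->(1,4) | p4:(1,4)->(1,3)

(1,1) (1,1) ESCAPED (1,4) (1,3)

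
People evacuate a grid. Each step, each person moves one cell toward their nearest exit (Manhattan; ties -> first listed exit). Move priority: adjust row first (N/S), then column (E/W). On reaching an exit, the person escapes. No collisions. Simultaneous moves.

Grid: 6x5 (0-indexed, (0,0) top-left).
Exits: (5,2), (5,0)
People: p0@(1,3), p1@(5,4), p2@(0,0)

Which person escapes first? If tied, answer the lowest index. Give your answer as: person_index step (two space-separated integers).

Step 1: p0:(1,3)->(2,3) | p1:(5,4)->(5,3) | p2:(0,0)->(1,0)
Step 2: p0:(2,3)->(3,3) | p1:(5,3)->(5,2)->EXIT | p2:(1,0)->(2,0)
Step 3: p0:(3,3)->(4,3) | p1:escaped | p2:(2,0)->(3,0)
Step 4: p0:(4,3)->(5,3) | p1:escaped | p2:(3,0)->(4,0)
Step 5: p0:(5,3)->(5,2)->EXIT | p1:escaped | p2:(4,0)->(5,0)->EXIT
Exit steps: [5, 2, 5]
First to escape: p1 at step 2

Answer: 1 2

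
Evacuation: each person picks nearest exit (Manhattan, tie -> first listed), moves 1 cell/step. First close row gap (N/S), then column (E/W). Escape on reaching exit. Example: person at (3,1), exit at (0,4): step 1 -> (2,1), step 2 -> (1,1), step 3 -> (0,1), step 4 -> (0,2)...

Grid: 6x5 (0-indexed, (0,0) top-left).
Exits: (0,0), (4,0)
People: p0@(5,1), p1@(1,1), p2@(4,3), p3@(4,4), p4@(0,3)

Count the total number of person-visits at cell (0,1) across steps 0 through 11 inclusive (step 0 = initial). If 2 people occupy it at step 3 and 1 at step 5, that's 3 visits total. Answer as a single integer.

Step 0: p0@(5,1) p1@(1,1) p2@(4,3) p3@(4,4) p4@(0,3) -> at (0,1): 0 [-], cum=0
Step 1: p0@(4,1) p1@(0,1) p2@(4,2) p3@(4,3) p4@(0,2) -> at (0,1): 1 [p1], cum=1
Step 2: p0@ESC p1@ESC p2@(4,1) p3@(4,2) p4@(0,1) -> at (0,1): 1 [p4], cum=2
Step 3: p0@ESC p1@ESC p2@ESC p3@(4,1) p4@ESC -> at (0,1): 0 [-], cum=2
Step 4: p0@ESC p1@ESC p2@ESC p3@ESC p4@ESC -> at (0,1): 0 [-], cum=2
Total visits = 2

Answer: 2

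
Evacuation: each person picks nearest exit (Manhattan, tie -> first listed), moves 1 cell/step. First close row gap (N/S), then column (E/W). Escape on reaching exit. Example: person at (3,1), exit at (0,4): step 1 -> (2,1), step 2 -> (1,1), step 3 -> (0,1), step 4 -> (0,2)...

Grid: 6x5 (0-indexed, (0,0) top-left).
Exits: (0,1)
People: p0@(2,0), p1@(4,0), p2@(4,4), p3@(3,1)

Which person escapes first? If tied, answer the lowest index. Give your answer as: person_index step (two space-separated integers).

Answer: 0 3

Derivation:
Step 1: p0:(2,0)->(1,0) | p1:(4,0)->(3,0) | p2:(4,4)->(3,4) | p3:(3,1)->(2,1)
Step 2: p0:(1,0)->(0,0) | p1:(3,0)->(2,0) | p2:(3,4)->(2,4) | p3:(2,1)->(1,1)
Step 3: p0:(0,0)->(0,1)->EXIT | p1:(2,0)->(1,0) | p2:(2,4)->(1,4) | p3:(1,1)->(0,1)->EXIT
Step 4: p0:escaped | p1:(1,0)->(0,0) | p2:(1,4)->(0,4) | p3:escaped
Step 5: p0:escaped | p1:(0,0)->(0,1)->EXIT | p2:(0,4)->(0,3) | p3:escaped
Step 6: p0:escaped | p1:escaped | p2:(0,3)->(0,2) | p3:escaped
Step 7: p0:escaped | p1:escaped | p2:(0,2)->(0,1)->EXIT | p3:escaped
Exit steps: [3, 5, 7, 3]
First to escape: p0 at step 3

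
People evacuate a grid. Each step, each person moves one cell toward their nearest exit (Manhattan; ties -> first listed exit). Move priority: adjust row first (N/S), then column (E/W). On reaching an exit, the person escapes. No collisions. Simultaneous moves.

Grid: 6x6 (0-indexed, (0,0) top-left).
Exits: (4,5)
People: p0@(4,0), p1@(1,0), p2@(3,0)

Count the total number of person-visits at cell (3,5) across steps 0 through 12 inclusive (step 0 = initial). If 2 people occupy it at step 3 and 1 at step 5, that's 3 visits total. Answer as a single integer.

Step 0: p0@(4,0) p1@(1,0) p2@(3,0) -> at (3,5): 0 [-], cum=0
Step 1: p0@(4,1) p1@(2,0) p2@(4,0) -> at (3,5): 0 [-], cum=0
Step 2: p0@(4,2) p1@(3,0) p2@(4,1) -> at (3,5): 0 [-], cum=0
Step 3: p0@(4,3) p1@(4,0) p2@(4,2) -> at (3,5): 0 [-], cum=0
Step 4: p0@(4,4) p1@(4,1) p2@(4,3) -> at (3,5): 0 [-], cum=0
Step 5: p0@ESC p1@(4,2) p2@(4,4) -> at (3,5): 0 [-], cum=0
Step 6: p0@ESC p1@(4,3) p2@ESC -> at (3,5): 0 [-], cum=0
Step 7: p0@ESC p1@(4,4) p2@ESC -> at (3,5): 0 [-], cum=0
Step 8: p0@ESC p1@ESC p2@ESC -> at (3,5): 0 [-], cum=0
Total visits = 0

Answer: 0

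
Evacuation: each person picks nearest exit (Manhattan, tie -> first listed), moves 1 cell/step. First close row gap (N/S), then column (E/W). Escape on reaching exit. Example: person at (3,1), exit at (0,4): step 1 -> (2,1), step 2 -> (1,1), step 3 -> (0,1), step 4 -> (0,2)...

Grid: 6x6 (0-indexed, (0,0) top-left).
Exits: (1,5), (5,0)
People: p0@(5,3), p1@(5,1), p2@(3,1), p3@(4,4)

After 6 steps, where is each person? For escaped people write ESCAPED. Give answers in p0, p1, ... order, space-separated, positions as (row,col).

Step 1: p0:(5,3)->(5,2) | p1:(5,1)->(5,0)->EXIT | p2:(3,1)->(4,1) | p3:(4,4)->(3,4)
Step 2: p0:(5,2)->(5,1) | p1:escaped | p2:(4,1)->(5,1) | p3:(3,4)->(2,4)
Step 3: p0:(5,1)->(5,0)->EXIT | p1:escaped | p2:(5,1)->(5,0)->EXIT | p3:(2,4)->(1,4)
Step 4: p0:escaped | p1:escaped | p2:escaped | p3:(1,4)->(1,5)->EXIT

ESCAPED ESCAPED ESCAPED ESCAPED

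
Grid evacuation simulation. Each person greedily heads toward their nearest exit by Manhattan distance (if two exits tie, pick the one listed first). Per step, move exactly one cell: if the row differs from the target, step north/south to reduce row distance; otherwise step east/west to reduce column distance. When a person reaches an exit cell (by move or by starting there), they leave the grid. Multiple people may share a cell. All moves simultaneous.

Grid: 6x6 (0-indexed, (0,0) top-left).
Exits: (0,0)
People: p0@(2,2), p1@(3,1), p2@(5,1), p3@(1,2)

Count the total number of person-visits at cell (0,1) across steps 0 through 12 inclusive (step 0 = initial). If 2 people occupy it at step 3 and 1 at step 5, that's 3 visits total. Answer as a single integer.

Step 0: p0@(2,2) p1@(3,1) p2@(5,1) p3@(1,2) -> at (0,1): 0 [-], cum=0
Step 1: p0@(1,2) p1@(2,1) p2@(4,1) p3@(0,2) -> at (0,1): 0 [-], cum=0
Step 2: p0@(0,2) p1@(1,1) p2@(3,1) p3@(0,1) -> at (0,1): 1 [p3], cum=1
Step 3: p0@(0,1) p1@(0,1) p2@(2,1) p3@ESC -> at (0,1): 2 [p0,p1], cum=3
Step 4: p0@ESC p1@ESC p2@(1,1) p3@ESC -> at (0,1): 0 [-], cum=3
Step 5: p0@ESC p1@ESC p2@(0,1) p3@ESC -> at (0,1): 1 [p2], cum=4
Step 6: p0@ESC p1@ESC p2@ESC p3@ESC -> at (0,1): 0 [-], cum=4
Total visits = 4

Answer: 4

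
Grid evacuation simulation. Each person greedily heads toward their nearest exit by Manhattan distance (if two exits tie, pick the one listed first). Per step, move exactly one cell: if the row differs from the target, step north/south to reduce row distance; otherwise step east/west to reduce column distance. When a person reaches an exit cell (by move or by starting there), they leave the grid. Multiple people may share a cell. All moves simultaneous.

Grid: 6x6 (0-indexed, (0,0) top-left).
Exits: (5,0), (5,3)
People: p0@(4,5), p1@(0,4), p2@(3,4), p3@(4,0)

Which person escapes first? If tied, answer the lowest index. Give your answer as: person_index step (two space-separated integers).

Answer: 3 1

Derivation:
Step 1: p0:(4,5)->(5,5) | p1:(0,4)->(1,4) | p2:(3,4)->(4,4) | p3:(4,0)->(5,0)->EXIT
Step 2: p0:(5,5)->(5,4) | p1:(1,4)->(2,4) | p2:(4,4)->(5,4) | p3:escaped
Step 3: p0:(5,4)->(5,3)->EXIT | p1:(2,4)->(3,4) | p2:(5,4)->(5,3)->EXIT | p3:escaped
Step 4: p0:escaped | p1:(3,4)->(4,4) | p2:escaped | p3:escaped
Step 5: p0:escaped | p1:(4,4)->(5,4) | p2:escaped | p3:escaped
Step 6: p0:escaped | p1:(5,4)->(5,3)->EXIT | p2:escaped | p3:escaped
Exit steps: [3, 6, 3, 1]
First to escape: p3 at step 1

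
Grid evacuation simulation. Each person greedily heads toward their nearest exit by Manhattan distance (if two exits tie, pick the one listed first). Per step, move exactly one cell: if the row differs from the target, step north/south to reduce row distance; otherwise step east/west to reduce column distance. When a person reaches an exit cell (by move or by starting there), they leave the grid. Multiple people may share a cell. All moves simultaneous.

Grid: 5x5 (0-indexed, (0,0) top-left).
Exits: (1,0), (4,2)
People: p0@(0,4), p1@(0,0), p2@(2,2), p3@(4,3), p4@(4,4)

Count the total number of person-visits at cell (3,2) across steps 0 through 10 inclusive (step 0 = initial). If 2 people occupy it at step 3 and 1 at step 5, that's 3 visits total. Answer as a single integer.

Answer: 1

Derivation:
Step 0: p0@(0,4) p1@(0,0) p2@(2,2) p3@(4,3) p4@(4,4) -> at (3,2): 0 [-], cum=0
Step 1: p0@(1,4) p1@ESC p2@(3,2) p3@ESC p4@(4,3) -> at (3,2): 1 [p2], cum=1
Step 2: p0@(1,3) p1@ESC p2@ESC p3@ESC p4@ESC -> at (3,2): 0 [-], cum=1
Step 3: p0@(1,2) p1@ESC p2@ESC p3@ESC p4@ESC -> at (3,2): 0 [-], cum=1
Step 4: p0@(1,1) p1@ESC p2@ESC p3@ESC p4@ESC -> at (3,2): 0 [-], cum=1
Step 5: p0@ESC p1@ESC p2@ESC p3@ESC p4@ESC -> at (3,2): 0 [-], cum=1
Total visits = 1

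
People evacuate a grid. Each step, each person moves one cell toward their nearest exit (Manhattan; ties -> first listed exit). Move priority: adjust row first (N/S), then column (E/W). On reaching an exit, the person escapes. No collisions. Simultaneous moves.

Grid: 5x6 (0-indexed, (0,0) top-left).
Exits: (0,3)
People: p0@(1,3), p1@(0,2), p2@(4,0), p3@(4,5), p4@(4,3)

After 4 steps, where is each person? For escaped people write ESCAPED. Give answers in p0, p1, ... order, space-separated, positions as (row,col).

Step 1: p0:(1,3)->(0,3)->EXIT | p1:(0,2)->(0,3)->EXIT | p2:(4,0)->(3,0) | p3:(4,5)->(3,5) | p4:(4,3)->(3,3)
Step 2: p0:escaped | p1:escaped | p2:(3,0)->(2,0) | p3:(3,5)->(2,5) | p4:(3,3)->(2,3)
Step 3: p0:escaped | p1:escaped | p2:(2,0)->(1,0) | p3:(2,5)->(1,5) | p4:(2,3)->(1,3)
Step 4: p0:escaped | p1:escaped | p2:(1,0)->(0,0) | p3:(1,5)->(0,5) | p4:(1,3)->(0,3)->EXIT

ESCAPED ESCAPED (0,0) (0,5) ESCAPED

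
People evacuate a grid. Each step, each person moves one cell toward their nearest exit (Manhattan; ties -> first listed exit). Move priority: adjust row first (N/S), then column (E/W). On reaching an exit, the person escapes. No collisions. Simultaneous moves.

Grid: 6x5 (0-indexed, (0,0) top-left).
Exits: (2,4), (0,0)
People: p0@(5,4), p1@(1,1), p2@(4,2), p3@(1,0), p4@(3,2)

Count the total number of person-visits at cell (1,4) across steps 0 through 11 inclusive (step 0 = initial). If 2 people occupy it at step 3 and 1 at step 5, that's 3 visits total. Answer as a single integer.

Step 0: p0@(5,4) p1@(1,1) p2@(4,2) p3@(1,0) p4@(3,2) -> at (1,4): 0 [-], cum=0
Step 1: p0@(4,4) p1@(0,1) p2@(3,2) p3@ESC p4@(2,2) -> at (1,4): 0 [-], cum=0
Step 2: p0@(3,4) p1@ESC p2@(2,2) p3@ESC p4@(2,3) -> at (1,4): 0 [-], cum=0
Step 3: p0@ESC p1@ESC p2@(2,3) p3@ESC p4@ESC -> at (1,4): 0 [-], cum=0
Step 4: p0@ESC p1@ESC p2@ESC p3@ESC p4@ESC -> at (1,4): 0 [-], cum=0
Total visits = 0

Answer: 0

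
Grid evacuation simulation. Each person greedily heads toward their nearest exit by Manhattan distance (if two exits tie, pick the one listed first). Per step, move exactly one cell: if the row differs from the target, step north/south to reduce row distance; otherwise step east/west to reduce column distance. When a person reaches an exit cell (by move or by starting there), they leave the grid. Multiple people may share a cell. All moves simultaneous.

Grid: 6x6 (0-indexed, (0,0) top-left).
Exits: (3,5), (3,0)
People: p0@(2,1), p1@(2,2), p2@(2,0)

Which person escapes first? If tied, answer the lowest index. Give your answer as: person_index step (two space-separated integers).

Step 1: p0:(2,1)->(3,1) | p1:(2,2)->(3,2) | p2:(2,0)->(3,0)->EXIT
Step 2: p0:(3,1)->(3,0)->EXIT | p1:(3,2)->(3,1) | p2:escaped
Step 3: p0:escaped | p1:(3,1)->(3,0)->EXIT | p2:escaped
Exit steps: [2, 3, 1]
First to escape: p2 at step 1

Answer: 2 1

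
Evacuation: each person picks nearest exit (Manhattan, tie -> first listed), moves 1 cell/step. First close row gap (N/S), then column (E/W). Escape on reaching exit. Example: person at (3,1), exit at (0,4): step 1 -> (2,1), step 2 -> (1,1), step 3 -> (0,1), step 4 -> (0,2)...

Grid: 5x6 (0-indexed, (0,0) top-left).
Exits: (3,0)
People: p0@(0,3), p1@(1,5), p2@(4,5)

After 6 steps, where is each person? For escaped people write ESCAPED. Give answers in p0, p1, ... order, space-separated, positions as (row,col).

Step 1: p0:(0,3)->(1,3) | p1:(1,5)->(2,5) | p2:(4,5)->(3,5)
Step 2: p0:(1,3)->(2,3) | p1:(2,5)->(3,5) | p2:(3,5)->(3,4)
Step 3: p0:(2,3)->(3,3) | p1:(3,5)->(3,4) | p2:(3,4)->(3,3)
Step 4: p0:(3,3)->(3,2) | p1:(3,4)->(3,3) | p2:(3,3)->(3,2)
Step 5: p0:(3,2)->(3,1) | p1:(3,3)->(3,2) | p2:(3,2)->(3,1)
Step 6: p0:(3,1)->(3,0)->EXIT | p1:(3,2)->(3,1) | p2:(3,1)->(3,0)->EXIT

ESCAPED (3,1) ESCAPED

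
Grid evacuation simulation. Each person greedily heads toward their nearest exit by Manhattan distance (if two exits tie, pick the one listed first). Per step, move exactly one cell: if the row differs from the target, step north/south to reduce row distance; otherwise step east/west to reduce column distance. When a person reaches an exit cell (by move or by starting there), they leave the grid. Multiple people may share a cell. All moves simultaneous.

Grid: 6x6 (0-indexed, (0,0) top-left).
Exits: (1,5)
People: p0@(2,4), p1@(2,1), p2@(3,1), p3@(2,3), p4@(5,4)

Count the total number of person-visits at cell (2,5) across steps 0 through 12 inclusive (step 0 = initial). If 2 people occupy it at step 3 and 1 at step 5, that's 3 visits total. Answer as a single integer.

Answer: 0

Derivation:
Step 0: p0@(2,4) p1@(2,1) p2@(3,1) p3@(2,3) p4@(5,4) -> at (2,5): 0 [-], cum=0
Step 1: p0@(1,4) p1@(1,1) p2@(2,1) p3@(1,3) p4@(4,4) -> at (2,5): 0 [-], cum=0
Step 2: p0@ESC p1@(1,2) p2@(1,1) p3@(1,4) p4@(3,4) -> at (2,5): 0 [-], cum=0
Step 3: p0@ESC p1@(1,3) p2@(1,2) p3@ESC p4@(2,4) -> at (2,5): 0 [-], cum=0
Step 4: p0@ESC p1@(1,4) p2@(1,3) p3@ESC p4@(1,4) -> at (2,5): 0 [-], cum=0
Step 5: p0@ESC p1@ESC p2@(1,4) p3@ESC p4@ESC -> at (2,5): 0 [-], cum=0
Step 6: p0@ESC p1@ESC p2@ESC p3@ESC p4@ESC -> at (2,5): 0 [-], cum=0
Total visits = 0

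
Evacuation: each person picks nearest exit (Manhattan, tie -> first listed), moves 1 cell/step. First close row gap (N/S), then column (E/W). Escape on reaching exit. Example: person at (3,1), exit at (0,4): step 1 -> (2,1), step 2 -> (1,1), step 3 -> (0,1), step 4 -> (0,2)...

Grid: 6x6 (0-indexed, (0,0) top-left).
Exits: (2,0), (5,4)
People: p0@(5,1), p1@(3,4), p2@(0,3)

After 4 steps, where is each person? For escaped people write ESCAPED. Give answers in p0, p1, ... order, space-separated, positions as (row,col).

Step 1: p0:(5,1)->(5,2) | p1:(3,4)->(4,4) | p2:(0,3)->(1,3)
Step 2: p0:(5,2)->(5,3) | p1:(4,4)->(5,4)->EXIT | p2:(1,3)->(2,3)
Step 3: p0:(5,3)->(5,4)->EXIT | p1:escaped | p2:(2,3)->(2,2)
Step 4: p0:escaped | p1:escaped | p2:(2,2)->(2,1)

ESCAPED ESCAPED (2,1)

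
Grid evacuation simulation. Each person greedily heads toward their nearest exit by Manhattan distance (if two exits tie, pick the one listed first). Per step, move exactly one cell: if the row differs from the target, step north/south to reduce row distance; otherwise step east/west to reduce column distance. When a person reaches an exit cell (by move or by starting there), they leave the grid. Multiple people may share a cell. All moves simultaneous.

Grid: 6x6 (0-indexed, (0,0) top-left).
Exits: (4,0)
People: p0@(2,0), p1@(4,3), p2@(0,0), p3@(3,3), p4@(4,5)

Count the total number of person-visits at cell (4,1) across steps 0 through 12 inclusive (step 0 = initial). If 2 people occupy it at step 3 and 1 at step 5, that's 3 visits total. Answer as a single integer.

Answer: 3

Derivation:
Step 0: p0@(2,0) p1@(4,3) p2@(0,0) p3@(3,3) p4@(4,5) -> at (4,1): 0 [-], cum=0
Step 1: p0@(3,0) p1@(4,2) p2@(1,0) p3@(4,3) p4@(4,4) -> at (4,1): 0 [-], cum=0
Step 2: p0@ESC p1@(4,1) p2@(2,0) p3@(4,2) p4@(4,3) -> at (4,1): 1 [p1], cum=1
Step 3: p0@ESC p1@ESC p2@(3,0) p3@(4,1) p4@(4,2) -> at (4,1): 1 [p3], cum=2
Step 4: p0@ESC p1@ESC p2@ESC p3@ESC p4@(4,1) -> at (4,1): 1 [p4], cum=3
Step 5: p0@ESC p1@ESC p2@ESC p3@ESC p4@ESC -> at (4,1): 0 [-], cum=3
Total visits = 3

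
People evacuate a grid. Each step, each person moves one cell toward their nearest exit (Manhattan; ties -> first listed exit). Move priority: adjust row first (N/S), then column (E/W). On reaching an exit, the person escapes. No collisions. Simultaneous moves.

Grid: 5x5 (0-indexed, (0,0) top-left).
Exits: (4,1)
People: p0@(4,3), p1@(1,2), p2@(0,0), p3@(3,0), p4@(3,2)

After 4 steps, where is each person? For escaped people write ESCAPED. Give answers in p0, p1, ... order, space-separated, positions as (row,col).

Step 1: p0:(4,3)->(4,2) | p1:(1,2)->(2,2) | p2:(0,0)->(1,0) | p3:(3,0)->(4,0) | p4:(3,2)->(4,2)
Step 2: p0:(4,2)->(4,1)->EXIT | p1:(2,2)->(3,2) | p2:(1,0)->(2,0) | p3:(4,0)->(4,1)->EXIT | p4:(4,2)->(4,1)->EXIT
Step 3: p0:escaped | p1:(3,2)->(4,2) | p2:(2,0)->(3,0) | p3:escaped | p4:escaped
Step 4: p0:escaped | p1:(4,2)->(4,1)->EXIT | p2:(3,0)->(4,0) | p3:escaped | p4:escaped

ESCAPED ESCAPED (4,0) ESCAPED ESCAPED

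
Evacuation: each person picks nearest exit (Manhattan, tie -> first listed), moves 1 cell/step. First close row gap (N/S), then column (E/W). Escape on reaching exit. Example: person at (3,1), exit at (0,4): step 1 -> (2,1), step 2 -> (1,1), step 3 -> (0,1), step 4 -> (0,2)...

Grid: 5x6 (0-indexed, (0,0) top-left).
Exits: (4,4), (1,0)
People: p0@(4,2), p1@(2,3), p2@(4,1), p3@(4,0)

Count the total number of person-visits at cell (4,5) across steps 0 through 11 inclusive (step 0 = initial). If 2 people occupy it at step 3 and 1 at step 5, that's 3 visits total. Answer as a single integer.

Step 0: p0@(4,2) p1@(2,3) p2@(4,1) p3@(4,0) -> at (4,5): 0 [-], cum=0
Step 1: p0@(4,3) p1@(3,3) p2@(4,2) p3@(3,0) -> at (4,5): 0 [-], cum=0
Step 2: p0@ESC p1@(4,3) p2@(4,3) p3@(2,0) -> at (4,5): 0 [-], cum=0
Step 3: p0@ESC p1@ESC p2@ESC p3@ESC -> at (4,5): 0 [-], cum=0
Total visits = 0

Answer: 0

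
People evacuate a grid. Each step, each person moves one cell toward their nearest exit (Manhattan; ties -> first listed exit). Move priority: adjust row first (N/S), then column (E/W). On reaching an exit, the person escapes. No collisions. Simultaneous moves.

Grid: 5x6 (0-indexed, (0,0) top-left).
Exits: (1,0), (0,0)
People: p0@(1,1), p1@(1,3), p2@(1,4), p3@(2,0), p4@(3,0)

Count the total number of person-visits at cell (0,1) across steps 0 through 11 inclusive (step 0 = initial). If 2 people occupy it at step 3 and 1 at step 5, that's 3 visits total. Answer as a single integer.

Step 0: p0@(1,1) p1@(1,3) p2@(1,4) p3@(2,0) p4@(3,0) -> at (0,1): 0 [-], cum=0
Step 1: p0@ESC p1@(1,2) p2@(1,3) p3@ESC p4@(2,0) -> at (0,1): 0 [-], cum=0
Step 2: p0@ESC p1@(1,1) p2@(1,2) p3@ESC p4@ESC -> at (0,1): 0 [-], cum=0
Step 3: p0@ESC p1@ESC p2@(1,1) p3@ESC p4@ESC -> at (0,1): 0 [-], cum=0
Step 4: p0@ESC p1@ESC p2@ESC p3@ESC p4@ESC -> at (0,1): 0 [-], cum=0
Total visits = 0

Answer: 0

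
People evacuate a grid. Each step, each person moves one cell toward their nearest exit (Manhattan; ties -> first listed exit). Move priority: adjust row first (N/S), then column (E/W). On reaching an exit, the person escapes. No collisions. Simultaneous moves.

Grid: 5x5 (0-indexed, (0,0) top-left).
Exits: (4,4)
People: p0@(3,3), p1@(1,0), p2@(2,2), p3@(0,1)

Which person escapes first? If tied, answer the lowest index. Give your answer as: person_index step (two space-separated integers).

Answer: 0 2

Derivation:
Step 1: p0:(3,3)->(4,3) | p1:(1,0)->(2,0) | p2:(2,2)->(3,2) | p3:(0,1)->(1,1)
Step 2: p0:(4,3)->(4,4)->EXIT | p1:(2,0)->(3,0) | p2:(3,2)->(4,2) | p3:(1,1)->(2,1)
Step 3: p0:escaped | p1:(3,0)->(4,0) | p2:(4,2)->(4,3) | p3:(2,1)->(3,1)
Step 4: p0:escaped | p1:(4,0)->(4,1) | p2:(4,3)->(4,4)->EXIT | p3:(3,1)->(4,1)
Step 5: p0:escaped | p1:(4,1)->(4,2) | p2:escaped | p3:(4,1)->(4,2)
Step 6: p0:escaped | p1:(4,2)->(4,3) | p2:escaped | p3:(4,2)->(4,3)
Step 7: p0:escaped | p1:(4,3)->(4,4)->EXIT | p2:escaped | p3:(4,3)->(4,4)->EXIT
Exit steps: [2, 7, 4, 7]
First to escape: p0 at step 2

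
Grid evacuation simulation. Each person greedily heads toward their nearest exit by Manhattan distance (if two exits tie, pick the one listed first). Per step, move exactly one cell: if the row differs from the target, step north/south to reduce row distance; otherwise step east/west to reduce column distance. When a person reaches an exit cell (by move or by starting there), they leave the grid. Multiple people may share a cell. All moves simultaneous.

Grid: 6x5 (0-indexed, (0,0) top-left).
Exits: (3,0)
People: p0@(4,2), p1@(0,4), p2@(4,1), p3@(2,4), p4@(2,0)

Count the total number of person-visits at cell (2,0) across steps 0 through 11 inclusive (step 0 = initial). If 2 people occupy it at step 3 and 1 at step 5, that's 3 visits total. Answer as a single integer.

Answer: 1

Derivation:
Step 0: p0@(4,2) p1@(0,4) p2@(4,1) p3@(2,4) p4@(2,0) -> at (2,0): 1 [p4], cum=1
Step 1: p0@(3,2) p1@(1,4) p2@(3,1) p3@(3,4) p4@ESC -> at (2,0): 0 [-], cum=1
Step 2: p0@(3,1) p1@(2,4) p2@ESC p3@(3,3) p4@ESC -> at (2,0): 0 [-], cum=1
Step 3: p0@ESC p1@(3,4) p2@ESC p3@(3,2) p4@ESC -> at (2,0): 0 [-], cum=1
Step 4: p0@ESC p1@(3,3) p2@ESC p3@(3,1) p4@ESC -> at (2,0): 0 [-], cum=1
Step 5: p0@ESC p1@(3,2) p2@ESC p3@ESC p4@ESC -> at (2,0): 0 [-], cum=1
Step 6: p0@ESC p1@(3,1) p2@ESC p3@ESC p4@ESC -> at (2,0): 0 [-], cum=1
Step 7: p0@ESC p1@ESC p2@ESC p3@ESC p4@ESC -> at (2,0): 0 [-], cum=1
Total visits = 1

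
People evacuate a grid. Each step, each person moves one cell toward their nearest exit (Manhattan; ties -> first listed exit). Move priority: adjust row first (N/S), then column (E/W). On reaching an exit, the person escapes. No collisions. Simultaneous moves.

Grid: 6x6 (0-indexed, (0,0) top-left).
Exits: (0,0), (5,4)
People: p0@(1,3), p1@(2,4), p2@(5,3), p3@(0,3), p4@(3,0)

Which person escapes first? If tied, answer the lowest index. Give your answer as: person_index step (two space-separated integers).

Step 1: p0:(1,3)->(0,3) | p1:(2,4)->(3,4) | p2:(5,3)->(5,4)->EXIT | p3:(0,3)->(0,2) | p4:(3,0)->(2,0)
Step 2: p0:(0,3)->(0,2) | p1:(3,4)->(4,4) | p2:escaped | p3:(0,2)->(0,1) | p4:(2,0)->(1,0)
Step 3: p0:(0,2)->(0,1) | p1:(4,4)->(5,4)->EXIT | p2:escaped | p3:(0,1)->(0,0)->EXIT | p4:(1,0)->(0,0)->EXIT
Step 4: p0:(0,1)->(0,0)->EXIT | p1:escaped | p2:escaped | p3:escaped | p4:escaped
Exit steps: [4, 3, 1, 3, 3]
First to escape: p2 at step 1

Answer: 2 1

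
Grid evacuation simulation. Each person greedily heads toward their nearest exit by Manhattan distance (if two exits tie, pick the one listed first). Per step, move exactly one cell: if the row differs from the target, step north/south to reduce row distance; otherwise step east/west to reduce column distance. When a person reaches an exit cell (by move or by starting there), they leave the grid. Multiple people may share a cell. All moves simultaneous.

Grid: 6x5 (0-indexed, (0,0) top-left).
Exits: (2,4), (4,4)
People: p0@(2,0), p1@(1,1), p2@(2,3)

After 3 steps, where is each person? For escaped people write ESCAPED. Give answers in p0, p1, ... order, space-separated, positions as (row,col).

Step 1: p0:(2,0)->(2,1) | p1:(1,1)->(2,1) | p2:(2,3)->(2,4)->EXIT
Step 2: p0:(2,1)->(2,2) | p1:(2,1)->(2,2) | p2:escaped
Step 3: p0:(2,2)->(2,3) | p1:(2,2)->(2,3) | p2:escaped

(2,3) (2,3) ESCAPED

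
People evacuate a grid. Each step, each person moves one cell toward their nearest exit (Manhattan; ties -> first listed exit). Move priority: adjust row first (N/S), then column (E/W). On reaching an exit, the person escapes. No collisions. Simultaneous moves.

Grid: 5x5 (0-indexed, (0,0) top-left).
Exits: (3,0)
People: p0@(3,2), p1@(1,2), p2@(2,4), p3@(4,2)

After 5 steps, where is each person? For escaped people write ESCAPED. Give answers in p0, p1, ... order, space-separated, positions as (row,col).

Step 1: p0:(3,2)->(3,1) | p1:(1,2)->(2,2) | p2:(2,4)->(3,4) | p3:(4,2)->(3,2)
Step 2: p0:(3,1)->(3,0)->EXIT | p1:(2,2)->(3,2) | p2:(3,4)->(3,3) | p3:(3,2)->(3,1)
Step 3: p0:escaped | p1:(3,2)->(3,1) | p2:(3,3)->(3,2) | p3:(3,1)->(3,0)->EXIT
Step 4: p0:escaped | p1:(3,1)->(3,0)->EXIT | p2:(3,2)->(3,1) | p3:escaped
Step 5: p0:escaped | p1:escaped | p2:(3,1)->(3,0)->EXIT | p3:escaped

ESCAPED ESCAPED ESCAPED ESCAPED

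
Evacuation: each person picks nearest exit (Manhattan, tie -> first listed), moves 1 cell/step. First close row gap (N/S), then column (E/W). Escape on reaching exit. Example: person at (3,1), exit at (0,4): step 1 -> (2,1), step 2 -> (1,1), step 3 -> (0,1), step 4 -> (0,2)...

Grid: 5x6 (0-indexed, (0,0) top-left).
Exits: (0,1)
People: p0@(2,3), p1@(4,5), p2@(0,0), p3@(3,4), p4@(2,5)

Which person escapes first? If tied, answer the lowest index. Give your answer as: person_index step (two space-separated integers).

Answer: 2 1

Derivation:
Step 1: p0:(2,3)->(1,3) | p1:(4,5)->(3,5) | p2:(0,0)->(0,1)->EXIT | p3:(3,4)->(2,4) | p4:(2,5)->(1,5)
Step 2: p0:(1,3)->(0,3) | p1:(3,5)->(2,5) | p2:escaped | p3:(2,4)->(1,4) | p4:(1,5)->(0,5)
Step 3: p0:(0,3)->(0,2) | p1:(2,5)->(1,5) | p2:escaped | p3:(1,4)->(0,4) | p4:(0,5)->(0,4)
Step 4: p0:(0,2)->(0,1)->EXIT | p1:(1,5)->(0,5) | p2:escaped | p3:(0,4)->(0,3) | p4:(0,4)->(0,3)
Step 5: p0:escaped | p1:(0,5)->(0,4) | p2:escaped | p3:(0,3)->(0,2) | p4:(0,3)->(0,2)
Step 6: p0:escaped | p1:(0,4)->(0,3) | p2:escaped | p3:(0,2)->(0,1)->EXIT | p4:(0,2)->(0,1)->EXIT
Step 7: p0:escaped | p1:(0,3)->(0,2) | p2:escaped | p3:escaped | p4:escaped
Step 8: p0:escaped | p1:(0,2)->(0,1)->EXIT | p2:escaped | p3:escaped | p4:escaped
Exit steps: [4, 8, 1, 6, 6]
First to escape: p2 at step 1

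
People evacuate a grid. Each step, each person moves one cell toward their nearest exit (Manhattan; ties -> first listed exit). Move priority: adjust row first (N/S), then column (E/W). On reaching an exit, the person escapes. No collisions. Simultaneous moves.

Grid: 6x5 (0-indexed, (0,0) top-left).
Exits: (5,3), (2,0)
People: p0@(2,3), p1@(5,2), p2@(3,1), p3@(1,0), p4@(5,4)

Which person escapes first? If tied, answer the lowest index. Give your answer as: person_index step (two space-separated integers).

Step 1: p0:(2,3)->(3,3) | p1:(5,2)->(5,3)->EXIT | p2:(3,1)->(2,1) | p3:(1,0)->(2,0)->EXIT | p4:(5,4)->(5,3)->EXIT
Step 2: p0:(3,3)->(4,3) | p1:escaped | p2:(2,1)->(2,0)->EXIT | p3:escaped | p4:escaped
Step 3: p0:(4,3)->(5,3)->EXIT | p1:escaped | p2:escaped | p3:escaped | p4:escaped
Exit steps: [3, 1, 2, 1, 1]
First to escape: p1 at step 1

Answer: 1 1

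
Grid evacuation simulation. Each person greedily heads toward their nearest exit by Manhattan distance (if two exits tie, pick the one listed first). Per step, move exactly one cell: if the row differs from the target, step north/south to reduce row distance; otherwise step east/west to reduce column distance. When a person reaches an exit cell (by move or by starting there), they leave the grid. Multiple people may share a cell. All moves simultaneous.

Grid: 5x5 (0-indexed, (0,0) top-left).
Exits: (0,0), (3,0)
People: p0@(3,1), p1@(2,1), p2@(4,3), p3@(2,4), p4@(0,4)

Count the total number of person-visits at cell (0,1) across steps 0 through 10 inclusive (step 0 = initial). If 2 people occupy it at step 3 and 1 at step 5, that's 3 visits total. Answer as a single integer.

Step 0: p0@(3,1) p1@(2,1) p2@(4,3) p3@(2,4) p4@(0,4) -> at (0,1): 0 [-], cum=0
Step 1: p0@ESC p1@(3,1) p2@(3,3) p3@(3,4) p4@(0,3) -> at (0,1): 0 [-], cum=0
Step 2: p0@ESC p1@ESC p2@(3,2) p3@(3,3) p4@(0,2) -> at (0,1): 0 [-], cum=0
Step 3: p0@ESC p1@ESC p2@(3,1) p3@(3,2) p4@(0,1) -> at (0,1): 1 [p4], cum=1
Step 4: p0@ESC p1@ESC p2@ESC p3@(3,1) p4@ESC -> at (0,1): 0 [-], cum=1
Step 5: p0@ESC p1@ESC p2@ESC p3@ESC p4@ESC -> at (0,1): 0 [-], cum=1
Total visits = 1

Answer: 1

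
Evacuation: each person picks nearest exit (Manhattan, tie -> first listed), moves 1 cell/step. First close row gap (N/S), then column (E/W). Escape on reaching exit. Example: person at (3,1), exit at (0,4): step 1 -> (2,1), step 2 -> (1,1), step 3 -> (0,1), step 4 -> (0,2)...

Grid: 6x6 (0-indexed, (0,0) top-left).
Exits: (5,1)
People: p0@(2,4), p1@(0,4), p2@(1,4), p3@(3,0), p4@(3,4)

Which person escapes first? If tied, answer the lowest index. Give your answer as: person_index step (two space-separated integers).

Answer: 3 3

Derivation:
Step 1: p0:(2,4)->(3,4) | p1:(0,4)->(1,4) | p2:(1,4)->(2,4) | p3:(3,0)->(4,0) | p4:(3,4)->(4,4)
Step 2: p0:(3,4)->(4,4) | p1:(1,4)->(2,4) | p2:(2,4)->(3,4) | p3:(4,0)->(5,0) | p4:(4,4)->(5,4)
Step 3: p0:(4,4)->(5,4) | p1:(2,4)->(3,4) | p2:(3,4)->(4,4) | p3:(5,0)->(5,1)->EXIT | p4:(5,4)->(5,3)
Step 4: p0:(5,4)->(5,3) | p1:(3,4)->(4,4) | p2:(4,4)->(5,4) | p3:escaped | p4:(5,3)->(5,2)
Step 5: p0:(5,3)->(5,2) | p1:(4,4)->(5,4) | p2:(5,4)->(5,3) | p3:escaped | p4:(5,2)->(5,1)->EXIT
Step 6: p0:(5,2)->(5,1)->EXIT | p1:(5,4)->(5,3) | p2:(5,3)->(5,2) | p3:escaped | p4:escaped
Step 7: p0:escaped | p1:(5,3)->(5,2) | p2:(5,2)->(5,1)->EXIT | p3:escaped | p4:escaped
Step 8: p0:escaped | p1:(5,2)->(5,1)->EXIT | p2:escaped | p3:escaped | p4:escaped
Exit steps: [6, 8, 7, 3, 5]
First to escape: p3 at step 3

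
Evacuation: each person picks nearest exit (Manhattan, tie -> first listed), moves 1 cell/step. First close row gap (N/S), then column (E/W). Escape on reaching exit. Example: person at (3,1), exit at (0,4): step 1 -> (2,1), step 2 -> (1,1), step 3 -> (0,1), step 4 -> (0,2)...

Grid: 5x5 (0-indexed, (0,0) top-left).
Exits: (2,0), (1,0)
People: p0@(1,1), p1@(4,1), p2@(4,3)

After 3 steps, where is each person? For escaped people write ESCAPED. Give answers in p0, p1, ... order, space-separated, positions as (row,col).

Step 1: p0:(1,1)->(1,0)->EXIT | p1:(4,1)->(3,1) | p2:(4,3)->(3,3)
Step 2: p0:escaped | p1:(3,1)->(2,1) | p2:(3,3)->(2,3)
Step 3: p0:escaped | p1:(2,1)->(2,0)->EXIT | p2:(2,3)->(2,2)

ESCAPED ESCAPED (2,2)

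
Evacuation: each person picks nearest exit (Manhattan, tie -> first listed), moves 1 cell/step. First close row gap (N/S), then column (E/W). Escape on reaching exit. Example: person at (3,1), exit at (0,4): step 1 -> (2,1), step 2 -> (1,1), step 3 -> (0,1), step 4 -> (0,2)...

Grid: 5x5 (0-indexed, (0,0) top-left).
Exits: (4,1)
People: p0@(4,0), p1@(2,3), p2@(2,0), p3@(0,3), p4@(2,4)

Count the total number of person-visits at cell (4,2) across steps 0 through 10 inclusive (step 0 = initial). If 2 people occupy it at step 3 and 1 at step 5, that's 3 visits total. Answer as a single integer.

Step 0: p0@(4,0) p1@(2,3) p2@(2,0) p3@(0,3) p4@(2,4) -> at (4,2): 0 [-], cum=0
Step 1: p0@ESC p1@(3,3) p2@(3,0) p3@(1,3) p4@(3,4) -> at (4,2): 0 [-], cum=0
Step 2: p0@ESC p1@(4,3) p2@(4,0) p3@(2,3) p4@(4,4) -> at (4,2): 0 [-], cum=0
Step 3: p0@ESC p1@(4,2) p2@ESC p3@(3,3) p4@(4,3) -> at (4,2): 1 [p1], cum=1
Step 4: p0@ESC p1@ESC p2@ESC p3@(4,3) p4@(4,2) -> at (4,2): 1 [p4], cum=2
Step 5: p0@ESC p1@ESC p2@ESC p3@(4,2) p4@ESC -> at (4,2): 1 [p3], cum=3
Step 6: p0@ESC p1@ESC p2@ESC p3@ESC p4@ESC -> at (4,2): 0 [-], cum=3
Total visits = 3

Answer: 3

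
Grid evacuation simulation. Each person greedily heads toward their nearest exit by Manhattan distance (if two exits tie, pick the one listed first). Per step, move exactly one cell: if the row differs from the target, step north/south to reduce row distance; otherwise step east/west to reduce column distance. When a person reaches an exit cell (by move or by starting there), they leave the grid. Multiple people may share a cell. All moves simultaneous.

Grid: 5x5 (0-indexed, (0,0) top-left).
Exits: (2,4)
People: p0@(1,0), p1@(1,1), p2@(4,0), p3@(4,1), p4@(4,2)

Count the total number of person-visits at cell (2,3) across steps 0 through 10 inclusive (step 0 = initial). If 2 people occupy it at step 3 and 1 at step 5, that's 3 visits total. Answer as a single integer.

Answer: 5

Derivation:
Step 0: p0@(1,0) p1@(1,1) p2@(4,0) p3@(4,1) p4@(4,2) -> at (2,3): 0 [-], cum=0
Step 1: p0@(2,0) p1@(2,1) p2@(3,0) p3@(3,1) p4@(3,2) -> at (2,3): 0 [-], cum=0
Step 2: p0@(2,1) p1@(2,2) p2@(2,0) p3@(2,1) p4@(2,2) -> at (2,3): 0 [-], cum=0
Step 3: p0@(2,2) p1@(2,3) p2@(2,1) p3@(2,2) p4@(2,3) -> at (2,3): 2 [p1,p4], cum=2
Step 4: p0@(2,3) p1@ESC p2@(2,2) p3@(2,3) p4@ESC -> at (2,3): 2 [p0,p3], cum=4
Step 5: p0@ESC p1@ESC p2@(2,3) p3@ESC p4@ESC -> at (2,3): 1 [p2], cum=5
Step 6: p0@ESC p1@ESC p2@ESC p3@ESC p4@ESC -> at (2,3): 0 [-], cum=5
Total visits = 5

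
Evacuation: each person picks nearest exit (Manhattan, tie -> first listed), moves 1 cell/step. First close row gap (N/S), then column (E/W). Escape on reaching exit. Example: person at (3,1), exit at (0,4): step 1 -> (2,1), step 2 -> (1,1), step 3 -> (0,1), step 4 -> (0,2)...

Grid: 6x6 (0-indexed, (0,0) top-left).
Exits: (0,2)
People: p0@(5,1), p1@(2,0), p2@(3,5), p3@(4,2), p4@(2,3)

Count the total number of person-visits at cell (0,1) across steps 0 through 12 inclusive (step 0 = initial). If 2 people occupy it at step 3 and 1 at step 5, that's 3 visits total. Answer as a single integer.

Step 0: p0@(5,1) p1@(2,0) p2@(3,5) p3@(4,2) p4@(2,3) -> at (0,1): 0 [-], cum=0
Step 1: p0@(4,1) p1@(1,0) p2@(2,5) p3@(3,2) p4@(1,3) -> at (0,1): 0 [-], cum=0
Step 2: p0@(3,1) p1@(0,0) p2@(1,5) p3@(2,2) p4@(0,3) -> at (0,1): 0 [-], cum=0
Step 3: p0@(2,1) p1@(0,1) p2@(0,5) p3@(1,2) p4@ESC -> at (0,1): 1 [p1], cum=1
Step 4: p0@(1,1) p1@ESC p2@(0,4) p3@ESC p4@ESC -> at (0,1): 0 [-], cum=1
Step 5: p0@(0,1) p1@ESC p2@(0,3) p3@ESC p4@ESC -> at (0,1): 1 [p0], cum=2
Step 6: p0@ESC p1@ESC p2@ESC p3@ESC p4@ESC -> at (0,1): 0 [-], cum=2
Total visits = 2

Answer: 2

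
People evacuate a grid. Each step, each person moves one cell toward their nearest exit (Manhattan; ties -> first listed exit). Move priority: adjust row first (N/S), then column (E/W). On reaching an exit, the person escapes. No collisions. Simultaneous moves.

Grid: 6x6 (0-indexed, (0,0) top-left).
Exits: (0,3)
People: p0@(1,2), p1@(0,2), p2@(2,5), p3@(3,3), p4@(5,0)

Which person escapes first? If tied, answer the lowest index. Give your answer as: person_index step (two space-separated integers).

Step 1: p0:(1,2)->(0,2) | p1:(0,2)->(0,3)->EXIT | p2:(2,5)->(1,5) | p3:(3,3)->(2,3) | p4:(5,0)->(4,0)
Step 2: p0:(0,2)->(0,3)->EXIT | p1:escaped | p2:(1,5)->(0,5) | p3:(2,3)->(1,3) | p4:(4,0)->(3,0)
Step 3: p0:escaped | p1:escaped | p2:(0,5)->(0,4) | p3:(1,3)->(0,3)->EXIT | p4:(3,0)->(2,0)
Step 4: p0:escaped | p1:escaped | p2:(0,4)->(0,3)->EXIT | p3:escaped | p4:(2,0)->(1,0)
Step 5: p0:escaped | p1:escaped | p2:escaped | p3:escaped | p4:(1,0)->(0,0)
Step 6: p0:escaped | p1:escaped | p2:escaped | p3:escaped | p4:(0,0)->(0,1)
Step 7: p0:escaped | p1:escaped | p2:escaped | p3:escaped | p4:(0,1)->(0,2)
Step 8: p0:escaped | p1:escaped | p2:escaped | p3:escaped | p4:(0,2)->(0,3)->EXIT
Exit steps: [2, 1, 4, 3, 8]
First to escape: p1 at step 1

Answer: 1 1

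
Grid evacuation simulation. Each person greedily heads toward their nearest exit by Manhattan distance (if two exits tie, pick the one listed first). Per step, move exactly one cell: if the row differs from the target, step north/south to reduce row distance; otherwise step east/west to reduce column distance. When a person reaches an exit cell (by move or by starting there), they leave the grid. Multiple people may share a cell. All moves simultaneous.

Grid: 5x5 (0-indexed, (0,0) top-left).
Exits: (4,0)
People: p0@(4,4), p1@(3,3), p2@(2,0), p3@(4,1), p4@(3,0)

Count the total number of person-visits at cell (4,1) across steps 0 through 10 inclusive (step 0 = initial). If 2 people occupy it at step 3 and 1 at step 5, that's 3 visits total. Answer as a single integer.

Step 0: p0@(4,4) p1@(3,3) p2@(2,0) p3@(4,1) p4@(3,0) -> at (4,1): 1 [p3], cum=1
Step 1: p0@(4,3) p1@(4,3) p2@(3,0) p3@ESC p4@ESC -> at (4,1): 0 [-], cum=1
Step 2: p0@(4,2) p1@(4,2) p2@ESC p3@ESC p4@ESC -> at (4,1): 0 [-], cum=1
Step 3: p0@(4,1) p1@(4,1) p2@ESC p3@ESC p4@ESC -> at (4,1): 2 [p0,p1], cum=3
Step 4: p0@ESC p1@ESC p2@ESC p3@ESC p4@ESC -> at (4,1): 0 [-], cum=3
Total visits = 3

Answer: 3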